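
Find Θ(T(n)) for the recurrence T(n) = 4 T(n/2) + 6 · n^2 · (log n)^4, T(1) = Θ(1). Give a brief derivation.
T(n) = Θ(n^2 · (log n)^5)

Here log_2 4 = 2 and f(n) = 6 · n^2 · (log n)^4 = Θ(n^(log_2 4) · (log n)^4). This is the extended Case 2 of the master theorem (f matches the critical exponent up to log factors), giving T(n) = Θ(n^(log_2 4) · (log n)^(4+1)) = Θ(n^2 · (log n)^5).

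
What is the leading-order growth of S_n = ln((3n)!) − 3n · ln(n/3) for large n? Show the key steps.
S_n ~ 3n · (ln 9 − 1) + O(ln n)

Stirling: ln((3n)!) = 3n ln(3n) − 3n + O(ln n).
  S_n = 3n ln(3n) − 3n − 3n ln(n/3) + O(ln n)
      = 3n ln(3n) − 3n ln n + 3n ln 3 − 3n + O(ln n)
      = 3n ln 3 + 3n ln 3 − 3n + O(ln n)
      = 3n (ln 9 − 1) + O(ln n).
Numerically ln(9) − 1 ≈ 1.1972.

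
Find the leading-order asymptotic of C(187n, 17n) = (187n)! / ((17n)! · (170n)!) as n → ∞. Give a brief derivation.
C(187n, 17n) ~ (285311670611/10000000000)^(17n) · sqrt(11/(20π·17n))

Write N = 17n. Apply Stirling to each factorial:
  (11N)! ~ sqrt(2π·11N) · (11N/e)^(11N),
  N! ~ sqrt(2π N) · (N/e)^N,
  (10N)! ~ sqrt(2π·10N) · (10N/e)^(10N).
The exponential factors combine to (11N)^(11N) / (N^N · (10N)^(10N)) = 11^(11N)/10^(10N) = (11^11/10^10)^N = (285311670611/10000000000)^N.
The square-root prefactors combine to sqrt(2π·11N) / (sqrt(2π N)·sqrt(2π·10N)) = sqrt(11 / (2π·10·N)) = sqrt(11/(20π·17n)).
Substituting N = 17n: C(187n, 17n) ~ (285311670611/10000000000)^(17n) · sqrt(11/(20π·17n)).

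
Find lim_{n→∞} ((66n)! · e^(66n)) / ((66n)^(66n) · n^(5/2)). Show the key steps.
lim = 0

Stirling: (66n)! ~ sqrt(2π·66n) · (66n/e)^(66n). Hence
  (66n)! · e^(66n) / (66n)^(66n) ~ sqrt(2π·66n).
Dividing by n^(5/2): sqrt(2π·66n) / n^(5/2) = sqrt(2π·66) · n^((1−5)/2), so the expression behaves like sqrt(2π·66) · n^((1−5)/2) → 0.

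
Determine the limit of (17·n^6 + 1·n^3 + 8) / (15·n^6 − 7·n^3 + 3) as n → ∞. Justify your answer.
lim = 17/15

For large n the leading n^6 terms dominate both numerator and denominator. Dividing top and bottom by n^6, every other term tends to 0, leaving 17/15.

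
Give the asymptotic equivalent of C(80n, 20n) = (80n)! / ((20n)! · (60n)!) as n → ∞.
C(80n, 20n) ~ (256/27)^(20n) · sqrt(2/(3π·20n))

Write N = 20n. Apply Stirling to each factorial:
  (4N)! ~ sqrt(2π·4N) · (4N/e)^(4N),
  N! ~ sqrt(2π N) · (N/e)^N,
  (3N)! ~ sqrt(2π·3N) · (3N/e)^(3N).
The exponential factors combine to (4N)^(4N) / (N^N · (3N)^(3N)) = 4^(4N)/3^(3N) = (4^4/3^3)^N = (256/27)^N.
The square-root prefactors combine to sqrt(2π·4N) / (sqrt(2π N)·sqrt(2π·3N)) = sqrt(4 / (2π·3·N)) = sqrt(2/(3π·20n)).
Substituting N = 20n: C(80n, 20n) ~ (256/27)^(20n) · sqrt(2/(3π·20n)).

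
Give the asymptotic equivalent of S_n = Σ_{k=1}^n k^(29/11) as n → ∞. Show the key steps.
S_n ~ (11/40) · n^(40/11)

Integral comparison: Σ_{k=1}^n k^(29/11) = ∫_0^n x^(29/11) dx + O(n^(29/11)). The integral is n^(1 + 29/11) / (1 + 29/11) = n^((29+11)/11) / ((29+11)/11) = (11/40) · n^(40/11).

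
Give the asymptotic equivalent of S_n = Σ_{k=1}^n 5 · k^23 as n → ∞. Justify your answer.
S_n ~ 5 · n^24 / 24

By integral comparison (Euler-Maclaurin), Σ_{k=1}^n 5 · k^23 = 5 · ∫_0^n x^23 dx + O(n^23) = 5 · n^24/24 + O(n^23). (Equivalently, Faulhaber's formula gives the same leading term.)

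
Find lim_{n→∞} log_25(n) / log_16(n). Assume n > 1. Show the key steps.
lim = ln(16) / ln(25) = log_25(16)

Change of base: log_25(n) = ln n / ln 25 and log_16(n) = ln n / ln 16. The ratio is (ln n / ln 25) · (ln 16 / ln n) = ln 16 / ln 25, a constant independent of n. So the limit is ln 16 / ln 25 = log_25(16).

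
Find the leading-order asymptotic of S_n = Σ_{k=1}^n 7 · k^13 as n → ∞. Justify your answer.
S_n ~ n^14 / 2

By integral comparison (Euler-Maclaurin), Σ_{k=1}^n 7 · k^13 = 7 · ∫_0^n x^13 dx + O(n^13) = 7 · n^14/14 = n^14 / 2 + O(n^13). (Equivalently, Faulhaber's formula gives the same leading term.)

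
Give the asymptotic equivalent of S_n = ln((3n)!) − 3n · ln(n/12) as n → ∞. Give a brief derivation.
S_n ~ 3n · (ln 36 − 1) + O(ln n)

Stirling: ln((3n)!) = 3n ln(3n) − 3n + O(ln n).
  S_n = 3n ln(3n) − 3n − 3n ln(n/12) + O(ln n)
      = 3n ln(3n) − 3n ln n + 3n ln 12 − 3n + O(ln n)
      = 3n ln 3 + 3n ln 12 − 3n + O(ln n)
      = 3n (ln 36 − 1) + O(ln n).
Numerically ln(36) − 1 ≈ 2.5835.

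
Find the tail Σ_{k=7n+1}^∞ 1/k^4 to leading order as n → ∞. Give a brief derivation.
Σ_{k>7n} 1/k^4 ~ 1/(3 · (7n)^3)

Compare to the integral: ∫_{7n}^∞ x^(−4) dx = [−x^(−3)/3]_{7n}^∞ = 1/((4−1)·(7n)^3). Euler-Maclaurin then gives
  Σ_{k>7n} 1/k^4 = ∫_{7n}^∞ dx/x^4 − 1/(2·(7n)^4) + O(1/(7n)^5).
(Equivalently this is ζ(4) − Σ_{k≤7n} 1/k^4.)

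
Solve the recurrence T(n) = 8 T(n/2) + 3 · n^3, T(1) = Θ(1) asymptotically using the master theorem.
T(n) = Θ(n^3 log n)

log_2 8 = 3, and f(n) = 3 · n^3 = Θ(n^(log_2 8)). This is Case 2 of the master theorem: T(n) = Θ(f(n) · log n) = Θ(n^3 log n).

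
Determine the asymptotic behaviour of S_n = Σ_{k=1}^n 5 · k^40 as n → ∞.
S_n ~ 5 · n^41 / 41

By integral comparison (Euler-Maclaurin), Σ_{k=1}^n 5 · k^40 = 5 · ∫_0^n x^40 dx + O(n^40) = 5 · n^41/41 + O(n^40). (Equivalently, Faulhaber's formula gives the same leading term.)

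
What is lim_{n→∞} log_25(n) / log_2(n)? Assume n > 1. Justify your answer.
lim = ln(2) / ln(25) = log_25(2)

Change of base: log_25(n) = ln n / ln 25 and log_2(n) = ln n / ln 2. The ratio is (ln n / ln 25) · (ln 2 / ln n) = ln 2 / ln 25, a constant independent of n. So the limit is ln 2 / ln 25 = log_25(2).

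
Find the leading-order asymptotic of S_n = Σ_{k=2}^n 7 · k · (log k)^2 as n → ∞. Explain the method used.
S_n ~ 7 · n^2 · (log n)^2 / 2

By integral comparison, S_n = ∫_1^n 7 · x · (log x)^2 dx + O(n · (log n)^2). For the integral, the leading term of ∫_1^n x^1 (log x)^2 dx is n^2/2 · (log n)^2 (by repeated integration by parts; each step lowers the log-exponent and produces a relatively O(1/log n) correction). Hence S_n ~ 7 · n^2 · (log n)^2 / 2.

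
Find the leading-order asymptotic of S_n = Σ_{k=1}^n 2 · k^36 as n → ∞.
S_n ~ 2 · n^37 / 37

By integral comparison (Euler-Maclaurin), Σ_{k=1}^n 2 · k^36 = 2 · ∫_0^n x^36 dx + O(n^36) = 2 · n^37/37 + O(n^36). (Equivalently, Faulhaber's formula gives the same leading term.)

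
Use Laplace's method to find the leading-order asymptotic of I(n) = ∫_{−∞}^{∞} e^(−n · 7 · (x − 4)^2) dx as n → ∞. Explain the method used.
I(n) = sqrt(π/(7n))

Here φ(x) = 7 · (x − 4)^2 has its unique minimum at x* = 4 with φ(x*) = 0 and φ''(x*) = 14. Laplace's method gives
  I(n) ~ e^(−n φ(x*)) · sqrt(2π / (n · φ''(x*))) = sqrt(2π / (14n)) = sqrt(π/(7n)).
This is exact: substituting u = (x − 4)·sqrt(7n) gives I(n) = (1/sqrt(7n)) ∫_{−∞}^{∞} e^(−u^2) du = sqrt(π/(7n)).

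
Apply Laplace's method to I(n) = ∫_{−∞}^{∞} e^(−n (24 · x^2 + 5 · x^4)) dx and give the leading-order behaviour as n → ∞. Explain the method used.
I(n) ~ sqrt(π/(24n))

φ(x) = 24 · x^2 + 5 · x^4 has its unique global minimum at x* = 0 (since φ'(x) = 48x + 20x^3 = 0 only at x = 0 for real x with both coefficients positive, and φ → ∞ as |x| → ∞). At x* = 0, φ(0) = 0 and φ''(0) = 48. Laplace's method then gives
  I(n) ~ sqrt(2π / (n · φ''(0))) · e^(−n φ(0)) = sqrt(2π / (48n)) = sqrt(π/(24n)).
The 5 · x^4 term contributes only at subleading order (an O(1/n) relative correction).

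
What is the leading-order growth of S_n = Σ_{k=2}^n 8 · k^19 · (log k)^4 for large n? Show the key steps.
S_n ~ 2 · n^20 · (log n)^4 / 5

By integral comparison, S_n = ∫_1^n 8 · x^19 · (log x)^4 dx + O(n^19 · (log n)^4). For the integral, the leading term of ∫_1^n x^19 (log x)^4 dx is n^20/20 · (log n)^4 (by repeated integration by parts; each step lowers the log-exponent and produces a relatively O(1/log n) correction). Hence S_n ~ 2 · n^20 · (log n)^4 / 5.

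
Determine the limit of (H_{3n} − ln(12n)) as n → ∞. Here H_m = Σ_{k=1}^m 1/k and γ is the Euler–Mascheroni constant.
lim = −ln 4 + γ

By Euler-Maclaurin, H_m = ln m + γ + O(1/m). So
  H_{3n} − ln(12n) = ln(3n) + γ − ln(12n) + O(1/n)
                       = ln(3/12) + γ + O(1/n).
Hence the limit is ln(3/12) + γ (= −ln 4).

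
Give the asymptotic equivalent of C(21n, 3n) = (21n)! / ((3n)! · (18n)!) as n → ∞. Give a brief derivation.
C(21n, 3n) ~ (823543/46656)^(3n) · sqrt(7/(12π·3n))

Write N = 3n. Apply Stirling to each factorial:
  (7N)! ~ sqrt(2π·7N) · (7N/e)^(7N),
  N! ~ sqrt(2π N) · (N/e)^N,
  (6N)! ~ sqrt(2π·6N) · (6N/e)^(6N).
The exponential factors combine to (7N)^(7N) / (N^N · (6N)^(6N)) = 7^(7N)/6^(6N) = (7^7/6^6)^N = (823543/46656)^N.
The square-root prefactors combine to sqrt(2π·7N) / (sqrt(2π N)·sqrt(2π·6N)) = sqrt(7 / (2π·6·N)) = sqrt(7/(12π·3n)).
Substituting N = 3n: C(21n, 3n) ~ (823543/46656)^(3n) · sqrt(7/(12π·3n)).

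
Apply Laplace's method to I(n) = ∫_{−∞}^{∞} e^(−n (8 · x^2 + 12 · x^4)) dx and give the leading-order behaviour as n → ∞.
I(n) ~ sqrt(π/(8n))

φ(x) = 8 · x^2 + 12 · x^4 has its unique global minimum at x* = 0 (since φ'(x) = 16x + 48x^3 = 0 only at x = 0 for real x with both coefficients positive, and φ → ∞ as |x| → ∞). At x* = 0, φ(0) = 0 and φ''(0) = 16. Laplace's method then gives
  I(n) ~ sqrt(2π / (n · φ''(0))) · e^(−n φ(0)) = sqrt(2π / (16n)) = sqrt(π/(8n)).
The 12 · x^4 term contributes only at subleading order (an O(1/n) relative correction).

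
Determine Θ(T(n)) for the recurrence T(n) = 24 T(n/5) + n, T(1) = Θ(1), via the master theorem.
T(n) = Θ(n^(log_5 24))

Master theorem: compare f(n) = n to n^(log_5 24) where log_5 24 ≈ 1.975. Since 1 < log_5 24, we have f(n) = O(n^(log_5 24 − ε)) for some ε > 0 — Case 1. Hence T(n) = Θ(n^(log_5 24)).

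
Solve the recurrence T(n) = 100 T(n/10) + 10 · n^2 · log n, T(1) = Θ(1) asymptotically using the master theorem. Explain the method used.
T(n) = Θ(n^2 · (log n)^2)

Here log_10 100 = 2 and f(n) = 10 · n^2 · log n = Θ(n^(log_10 100) · (log n)^1). This is the extended Case 2 of the master theorem (f matches the critical exponent up to log factors), giving T(n) = Θ(n^(log_10 100) · (log n)^(1+1)) = Θ(n^2 · (log n)^2).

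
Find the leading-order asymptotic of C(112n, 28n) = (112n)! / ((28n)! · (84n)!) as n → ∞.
C(112n, 28n) ~ (256/27)^(28n) · sqrt(2/(3π·28n))

Write N = 28n. Apply Stirling to each factorial:
  (4N)! ~ sqrt(2π·4N) · (4N/e)^(4N),
  N! ~ sqrt(2π N) · (N/e)^N,
  (3N)! ~ sqrt(2π·3N) · (3N/e)^(3N).
The exponential factors combine to (4N)^(4N) / (N^N · (3N)^(3N)) = 4^(4N)/3^(3N) = (4^4/3^3)^N = (256/27)^N.
The square-root prefactors combine to sqrt(2π·4N) / (sqrt(2π N)·sqrt(2π·3N)) = sqrt(4 / (2π·3·N)) = sqrt(2/(3π·28n)).
Substituting N = 28n: C(112n, 28n) ~ (256/27)^(28n) · sqrt(2/(3π·28n)).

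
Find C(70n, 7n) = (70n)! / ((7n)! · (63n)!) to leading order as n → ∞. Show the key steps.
C(70n, 7n) ~ (10000000000/387420489)^(7n) · sqrt(5/(9π·7n))

Write N = 7n. Apply Stirling to each factorial:
  (10N)! ~ sqrt(2π·10N) · (10N/e)^(10N),
  N! ~ sqrt(2π N) · (N/e)^N,
  (9N)! ~ sqrt(2π·9N) · (9N/e)^(9N).
The exponential factors combine to (10N)^(10N) / (N^N · (9N)^(9N)) = 10^(10N)/9^(9N) = (10^10/9^9)^N = (10000000000/387420489)^N.
The square-root prefactors combine to sqrt(2π·10N) / (sqrt(2π N)·sqrt(2π·9N)) = sqrt(10 / (2π·9·N)) = sqrt(5/(9π·7n)).
Substituting N = 7n: C(70n, 7n) ~ (10000000000/387420489)^(7n) · sqrt(5/(9π·7n)).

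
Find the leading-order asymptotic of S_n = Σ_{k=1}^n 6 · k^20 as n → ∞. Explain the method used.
S_n ~ 2 · n^21 / 7

By integral comparison (Euler-Maclaurin), Σ_{k=1}^n 6 · k^20 = 6 · ∫_0^n x^20 dx + O(n^20) = 6 · n^21/21 = 2 · n^21 / 7 + O(n^20). (Equivalently, Faulhaber's formula gives the same leading term.)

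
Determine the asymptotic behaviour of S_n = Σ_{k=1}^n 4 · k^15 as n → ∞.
S_n ~ n^16 / 4

By integral comparison (Euler-Maclaurin), Σ_{k=1}^n 4 · k^15 = 4 · ∫_0^n x^15 dx + O(n^15) = 4 · n^16/16 = n^16 / 4 + O(n^15). (Equivalently, Faulhaber's formula gives the same leading term.)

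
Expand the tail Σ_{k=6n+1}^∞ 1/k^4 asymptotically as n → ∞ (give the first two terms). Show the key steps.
Σ_{k>6n} 1/k^4 = 1/(3 · (6n)^3) − 1/(2 · (6n)^4) + O(1/(6n)^5)

Compare to the integral: ∫_{6n}^∞ x^(−4) dx = [−x^(−3)/3]_{6n}^∞ = 1/((4−1)·(6n)^3). The Euler-Maclaurin correction adds −f(6n)/2 = −1/(2·(6n)^4). Euler-Maclaurin then gives
  Σ_{k>6n} 1/k^4 = ∫_{6n}^∞ dx/x^4 − 1/(2·(6n)^4) + O(1/(6n)^5).
(Equivalently this is ζ(4) − Σ_{k≤6n} 1/k^4.)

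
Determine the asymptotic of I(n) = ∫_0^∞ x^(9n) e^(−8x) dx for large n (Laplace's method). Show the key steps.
I(n) ~ (sqrt(2π·9n) / 8) · (9n/(8e))^(9n)

Write the integrand as exp(9n ln x − 8x) and set f(x) = 9n ln x − 8x. Then f'(x) = 9n/x − 8 = 0 at x* = 9n/8, and f''(x*) = −9n/x*^2 = −8^2/(9n). Laplace's method (interior maximum) gives
  I(n) ~ e^(f(x*)) · sqrt(2π / |f''(x*)|)
        = exp(9n ln(9n/8) − 9n) · sqrt(2π · 9n / 8^2)
        = (9n/8)^(9n) e^(−9n) · sqrt(2π·9n) / 8
        = (sqrt(2π·9n) / 8) · (9n/(8e))^(9n).
This matches Γ(9n+1)/8^(9n+1) with Stirling applied to Γ.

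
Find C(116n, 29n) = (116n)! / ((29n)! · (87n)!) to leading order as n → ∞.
C(116n, 29n) ~ (256/27)^(29n) · sqrt(2/(3π·29n))

Write N = 29n. Apply Stirling to each factorial:
  (4N)! ~ sqrt(2π·4N) · (4N/e)^(4N),
  N! ~ sqrt(2π N) · (N/e)^N,
  (3N)! ~ sqrt(2π·3N) · (3N/e)^(3N).
The exponential factors combine to (4N)^(4N) / (N^N · (3N)^(3N)) = 4^(4N)/3^(3N) = (4^4/3^3)^N = (256/27)^N.
The square-root prefactors combine to sqrt(2π·4N) / (sqrt(2π N)·sqrt(2π·3N)) = sqrt(4 / (2π·3·N)) = sqrt(2/(3π·29n)).
Substituting N = 29n: C(116n, 29n) ~ (256/27)^(29n) · sqrt(2/(3π·29n)).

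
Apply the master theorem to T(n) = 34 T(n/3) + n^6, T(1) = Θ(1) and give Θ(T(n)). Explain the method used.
T(n) = Θ(n^6)

log_3 34 ≈ 3.210. f(n) = n^6 dominates n^(log_3 34) since 6 > 3.210, and the regularity condition a·f(n/b) = 34·(n/3)^6 = (34/729)·n^6 ≤ c·f(n) holds with c = 34/729 ≈ 0.0466 < 1. So this is Case 3: T(n) = Θ(f(n)) = Θ(n^6).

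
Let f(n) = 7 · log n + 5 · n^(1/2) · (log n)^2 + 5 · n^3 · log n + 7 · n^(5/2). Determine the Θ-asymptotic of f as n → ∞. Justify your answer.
f(n) ∈ Θ(n^3 · log n)

Compare the terms by growth order. For large n, n^a · (log n)^b dominates n^a' · (log n)^b' iff a > a', or (a = a' and b > b'). Ranking the 4 terms shows the dominant one is 5 · n^3 · log n. Hence f(n) ∈ Θ(n^3 · log n).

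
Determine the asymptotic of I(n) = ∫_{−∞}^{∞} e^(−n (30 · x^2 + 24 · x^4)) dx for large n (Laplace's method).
I(n) ~ sqrt(π/(30n))

φ(x) = 30 · x^2 + 24 · x^4 has its unique global minimum at x* = 0 (since φ'(x) = 60x + 96x^3 = 0 only at x = 0 for real x with both coefficients positive, and φ → ∞ as |x| → ∞). At x* = 0, φ(0) = 0 and φ''(0) = 60. Laplace's method then gives
  I(n) ~ sqrt(2π / (n · φ''(0))) · e^(−n φ(0)) = sqrt(2π / (60n)) = sqrt(π/(30n)).
The 24 · x^4 term contributes only at subleading order (an O(1/n) relative correction).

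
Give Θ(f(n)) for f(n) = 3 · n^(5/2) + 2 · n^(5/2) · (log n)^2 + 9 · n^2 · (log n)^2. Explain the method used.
f(n) ∈ Θ(n^(5/2) · (log n)^2)

Compare the terms by growth order. For large n, n^a · (log n)^b dominates n^a' · (log n)^b' iff a > a', or (a = a' and b > b'). Ranking the 3 terms shows the dominant one is 2 · n^(5/2) · (log n)^2. Hence f(n) ∈ Θ(n^(5/2) · (log n)^2).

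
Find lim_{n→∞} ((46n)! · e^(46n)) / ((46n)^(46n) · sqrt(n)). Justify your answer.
lim = sqrt(2π·46)

Stirling: (46n)! ~ sqrt(2π·46n) · (46n/e)^(46n). Hence
  (46n)! · e^(46n) / (46n)^(46n) ~ sqrt(2π·46n).
Dividing by sqrt(n): sqrt(2π·46n) / sqrt(n) = sqrt(2π·46) · n^((1−1)/2), so the limit is sqrt(2π·46).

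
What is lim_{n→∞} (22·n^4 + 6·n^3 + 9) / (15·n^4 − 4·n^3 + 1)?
lim = 22/15

For large n the leading n^4 terms dominate both numerator and denominator. Dividing top and bottom by n^4, every other term tends to 0, leaving 22/15.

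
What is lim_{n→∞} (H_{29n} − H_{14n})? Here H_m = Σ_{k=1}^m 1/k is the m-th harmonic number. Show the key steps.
lim = ln(29/14)

Euler-Maclaurin gives H_m = ln m + γ + 1/(2m) + O(1/m^2). The γ and O(1/m) terms cancel in the difference:
  H_{29n} − H_{14n} = ln(29n) − ln(14n) + O(1/n) = ln(29/14) + O(1/n).
Hence the limit is ln(29/14).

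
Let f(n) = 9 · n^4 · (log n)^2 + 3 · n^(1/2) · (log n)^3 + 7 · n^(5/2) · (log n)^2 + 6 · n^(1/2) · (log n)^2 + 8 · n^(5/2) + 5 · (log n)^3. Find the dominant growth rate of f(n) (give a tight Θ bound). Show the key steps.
f(n) ∈ Θ(n^4 · (log n)^2)

Compare the terms by growth order. For large n, n^a · (log n)^b dominates n^a' · (log n)^b' iff a > a', or (a = a' and b > b'). Ranking the 6 terms shows the dominant one is 9 · n^4 · (log n)^2. Hence f(n) ∈ Θ(n^4 · (log n)^2).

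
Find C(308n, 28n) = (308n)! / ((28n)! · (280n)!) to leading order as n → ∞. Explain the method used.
C(308n, 28n) ~ (285311670611/10000000000)^(28n) · sqrt(11/(20π·28n))

Write N = 28n. Apply Stirling to each factorial:
  (11N)! ~ sqrt(2π·11N) · (11N/e)^(11N),
  N! ~ sqrt(2π N) · (N/e)^N,
  (10N)! ~ sqrt(2π·10N) · (10N/e)^(10N).
The exponential factors combine to (11N)^(11N) / (N^N · (10N)^(10N)) = 11^(11N)/10^(10N) = (11^11/10^10)^N = (285311670611/10000000000)^N.
The square-root prefactors combine to sqrt(2π·11N) / (sqrt(2π N)·sqrt(2π·10N)) = sqrt(11 / (2π·10·N)) = sqrt(11/(20π·28n)).
Substituting N = 28n: C(308n, 28n) ~ (285311670611/10000000000)^(28n) · sqrt(11/(20π·28n)).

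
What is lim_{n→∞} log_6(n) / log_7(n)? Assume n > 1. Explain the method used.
lim = ln(7) / ln(6) = log_6(7)

Change of base: log_6(n) = ln n / ln 6 and log_7(n) = ln n / ln 7. The ratio is (ln n / ln 6) · (ln 7 / ln n) = ln 7 / ln 6, a constant independent of n. So the limit is ln 7 / ln 6 = log_6(7).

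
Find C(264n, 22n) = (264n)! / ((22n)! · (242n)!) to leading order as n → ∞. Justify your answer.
C(264n, 22n) ~ (8916100448256/285311670611)^(22n) · sqrt(6/(11π·22n))

Write N = 22n. Apply Stirling to each factorial:
  (12N)! ~ sqrt(2π·12N) · (12N/e)^(12N),
  N! ~ sqrt(2π N) · (N/e)^N,
  (11N)! ~ sqrt(2π·11N) · (11N/e)^(11N).
The exponential factors combine to (12N)^(12N) / (N^N · (11N)^(11N)) = 12^(12N)/11^(11N) = (12^12/11^11)^N = (8916100448256/285311670611)^N.
The square-root prefactors combine to sqrt(2π·12N) / (sqrt(2π N)·sqrt(2π·11N)) = sqrt(12 / (2π·11·N)) = sqrt(6/(11π·22n)).
Substituting N = 22n: C(264n, 22n) ~ (8916100448256/285311670611)^(22n) · sqrt(6/(11π·22n)).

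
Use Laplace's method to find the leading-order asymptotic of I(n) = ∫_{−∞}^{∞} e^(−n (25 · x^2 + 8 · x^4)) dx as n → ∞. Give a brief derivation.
I(n) ~ sqrt(π/(25n))

φ(x) = 25 · x^2 + 8 · x^4 has its unique global minimum at x* = 0 (since φ'(x) = 50x + 32x^3 = 0 only at x = 0 for real x with both coefficients positive, and φ → ∞ as |x| → ∞). At x* = 0, φ(0) = 0 and φ''(0) = 50. Laplace's method then gives
  I(n) ~ sqrt(2π / (n · φ''(0))) · e^(−n φ(0)) = sqrt(2π / (50n)) = sqrt(π/(25n)).
The 8 · x^4 term contributes only at subleading order (an O(1/n) relative correction).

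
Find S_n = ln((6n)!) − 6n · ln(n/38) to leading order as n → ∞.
S_n ~ 6n · (ln 228 − 1) + O(ln n)

Stirling: ln((6n)!) = 6n ln(6n) − 6n + O(ln n).
  S_n = 6n ln(6n) − 6n − 6n ln(n/38) + O(ln n)
      = 6n ln(6n) − 6n ln n + 6n ln 38 − 6n + O(ln n)
      = 6n ln 6 + 6n ln 38 − 6n + O(ln n)
      = 6n (ln 228 − 1) + O(ln n).
Numerically ln(228) − 1 ≈ 4.4293.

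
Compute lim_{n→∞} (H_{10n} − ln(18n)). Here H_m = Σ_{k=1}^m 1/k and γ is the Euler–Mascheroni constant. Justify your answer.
lim = ln(5/9) + γ

By Euler-Maclaurin, H_m = ln m + γ + O(1/m). So
  H_{10n} − ln(18n) = ln(10n) + γ − ln(18n) + O(1/n)
                       = ln(10/18) + γ + O(1/n).
Hence the limit is ln(10/18) + γ (= ln(5/9)).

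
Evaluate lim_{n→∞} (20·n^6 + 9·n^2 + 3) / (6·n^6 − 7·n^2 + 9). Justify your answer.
lim = 20/6 = 10/3

For large n the leading n^6 terms dominate both numerator and denominator. Dividing top and bottom by n^6, every other term tends to 0, leaving 20/6 = 10/3.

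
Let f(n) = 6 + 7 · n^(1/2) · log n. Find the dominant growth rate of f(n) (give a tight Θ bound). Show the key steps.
f(n) ∈ Θ(n^(1/2) · log n)

Compare the terms by growth order. For large n, n^a · (log n)^b dominates n^a' · (log n)^b' iff a > a', or (a = a' and b > b'). Ranking the 2 terms shows the dominant one is 7 · n^(1/2) · log n. Hence f(n) ∈ Θ(n^(1/2) · log n).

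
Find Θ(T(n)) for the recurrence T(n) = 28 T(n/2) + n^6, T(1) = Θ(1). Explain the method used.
T(n) = Θ(n^6)

log_2 28 ≈ 4.807. f(n) = n^6 dominates n^(log_2 28) since 6 > 4.807, and the regularity condition a·f(n/b) = 28·(n/2)^6 = (28/64)·n^6 ≤ c·f(n) holds with c = 28/64 ≈ 0.438 < 1. So this is Case 3: T(n) = Θ(f(n)) = Θ(n^6).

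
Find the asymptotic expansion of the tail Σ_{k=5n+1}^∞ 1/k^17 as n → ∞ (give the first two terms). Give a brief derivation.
Σ_{k>5n} 1/k^17 = 1/(16 · (5n)^16) − 1/(2 · (5n)^17) + O(1/(5n)^18)

Compare to the integral: ∫_{5n}^∞ x^(−17) dx = [−x^(−16)/16]_{5n}^∞ = 1/((17−1)·(5n)^16). The Euler-Maclaurin correction adds −f(5n)/2 = −1/(2·(5n)^17). Euler-Maclaurin then gives
  Σ_{k>5n} 1/k^17 = ∫_{5n}^∞ dx/x^17 − 1/(2·(5n)^17) + O(1/(5n)^18).
(Equivalently this is ζ(17) − Σ_{k≤5n} 1/k^17.)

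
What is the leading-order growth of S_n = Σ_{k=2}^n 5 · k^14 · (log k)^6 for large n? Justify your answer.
S_n ~ n^15 · (log n)^6 / 3

By integral comparison, S_n = ∫_1^n 5 · x^14 · (log x)^6 dx + O(n^14 · (log n)^6). For the integral, the leading term of ∫_1^n x^14 (log x)^6 dx is n^15/15 · (log n)^6 (by repeated integration by parts; each step lowers the log-exponent and produces a relatively O(1/log n) correction). Hence S_n ~ n^15 · (log n)^6 / 3.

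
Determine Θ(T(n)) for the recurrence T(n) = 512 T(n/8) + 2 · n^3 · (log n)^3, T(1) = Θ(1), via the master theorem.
T(n) = Θ(n^3 · (log n)^4)

Here log_8 512 = 3 and f(n) = 2 · n^3 · (log n)^3 = Θ(n^(log_8 512) · (log n)^3). This is the extended Case 2 of the master theorem (f matches the critical exponent up to log factors), giving T(n) = Θ(n^(log_8 512) · (log n)^(3+1)) = Θ(n^3 · (log n)^4).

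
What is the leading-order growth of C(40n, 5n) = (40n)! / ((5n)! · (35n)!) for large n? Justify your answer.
C(40n, 5n) ~ (16777216/823543)^(5n) · sqrt(4/(7π·5n))

Write N = 5n. Apply Stirling to each factorial:
  (8N)! ~ sqrt(2π·8N) · (8N/e)^(8N),
  N! ~ sqrt(2π N) · (N/e)^N,
  (7N)! ~ sqrt(2π·7N) · (7N/e)^(7N).
The exponential factors combine to (8N)^(8N) / (N^N · (7N)^(7N)) = 8^(8N)/7^(7N) = (8^8/7^7)^N = (16777216/823543)^N.
The square-root prefactors combine to sqrt(2π·8N) / (sqrt(2π N)·sqrt(2π·7N)) = sqrt(8 / (2π·7·N)) = sqrt(4/(7π·5n)).
Substituting N = 5n: C(40n, 5n) ~ (16777216/823543)^(5n) · sqrt(4/(7π·5n)).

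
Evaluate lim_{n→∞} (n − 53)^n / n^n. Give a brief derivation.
lim = e^(−53)

Rewrite as (1 − 53/n)^(n). By the standard limit (1 + x/n)^n → e^x, we have (1 − 53/n)^n → e^(−53), and raising to the 1st power gives e^(−53).
More precisely, ln[(1 − 53/n)^(n)] = n · ln(1 − 53/n) = n · (-53/n + O(1/n^2)) = -53 + O(1/n) → -53.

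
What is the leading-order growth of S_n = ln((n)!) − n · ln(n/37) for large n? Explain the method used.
S_n ~ n · (ln 37 − 1) + O(ln n)

Stirling: ln((n)!) = n ln(n) − n + O(ln n).
  S_n = n ln(n) − n − n ln(n/37) + O(ln n)
      = n ln(n) − n ln n + n ln 37 − n + O(ln n)
      = n ln 37 − n + O(ln n)
      = n (ln 37 − 1) + O(ln n).
Numerically ln(37) − 1 ≈ 2.6109.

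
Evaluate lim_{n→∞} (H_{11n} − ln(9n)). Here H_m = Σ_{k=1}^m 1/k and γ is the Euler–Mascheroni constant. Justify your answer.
lim = ln(11/9) + γ

By Euler-Maclaurin, H_m = ln m + γ + O(1/m). So
  H_{11n} − ln(9n) = ln(11n) + γ − ln(9n) + O(1/n)
                       = ln(11/9) + γ + O(1/n).
Hence the limit is ln(11/9) + γ.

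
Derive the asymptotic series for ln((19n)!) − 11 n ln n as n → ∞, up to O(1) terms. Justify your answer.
ln((19n)!) − 11 n ln n = 8 n ln n + 19(ln 19 − 1) n + (1/2) ln(2π·19n) + O(1/n)

Stirling: ln((19n)!) = 19n ln(19n) − 19n + (1/2) ln(2π·19n) + O(1/n).
Expand 19n ln(19n) = 19n (ln n + ln 19) = 19n ln n + 19n ln 19.
Subtract 11n ln n: leading term is (19 − 11) n ln n = 8 n ln n. The next term is 19n ln 19 − 19n = 19(ln 19 − 1) n. Then the (1/2) ln(2π·19n) correction.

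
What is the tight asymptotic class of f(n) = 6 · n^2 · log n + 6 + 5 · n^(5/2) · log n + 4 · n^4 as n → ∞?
f(n) ∈ Θ(n^4)

Compare the terms by growth order. For large n, n^a · (log n)^b dominates n^a' · (log n)^b' iff a > a', or (a = a' and b > b'). Ranking the 4 terms shows the dominant one is 4 · n^4. Hence f(n) ∈ Θ(n^4).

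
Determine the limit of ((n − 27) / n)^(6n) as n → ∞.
lim = e^(−162)

Rewrite as (1 − 27/n)^(6n). By the standard limit (1 + x/n)^n → e^x, we have (1 − 27/n)^n → e^(−27), and raising to the 6th power gives e^(−162).
More precisely, ln[(1 − 27/n)^(6n)] = 6n · ln(1 − 27/n) = 6n · (-27/n + O(1/n^2)) = -162 + O(1/n) → -162.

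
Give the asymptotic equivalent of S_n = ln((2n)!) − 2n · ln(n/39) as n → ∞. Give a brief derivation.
S_n ~ 2n · (ln 78 − 1) + O(ln n)

Stirling: ln((2n)!) = 2n ln(2n) − 2n + O(ln n).
  S_n = 2n ln(2n) − 2n − 2n ln(n/39) + O(ln n)
      = 2n ln(2n) − 2n ln n + 2n ln 39 − 2n + O(ln n)
      = 2n ln 2 + 2n ln 39 − 2n + O(ln n)
      = 2n (ln 78 − 1) + O(ln n).
Numerically ln(78) − 1 ≈ 3.3567.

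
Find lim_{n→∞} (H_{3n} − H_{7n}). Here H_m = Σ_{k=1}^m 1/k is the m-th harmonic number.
lim = ln(3/7)

Euler-Maclaurin gives H_m = ln m + γ + 1/(2m) + O(1/m^2). The γ and O(1/m) terms cancel in the difference:
  H_{3n} − H_{7n} = ln(3n) − ln(7n) + O(1/n) = ln(3/7) + O(1/n).
Hence the limit is ln(3/7).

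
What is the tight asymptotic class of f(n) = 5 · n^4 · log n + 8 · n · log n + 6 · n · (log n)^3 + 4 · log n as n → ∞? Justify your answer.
f(n) ∈ Θ(n^4 · log n)

Compare the terms by growth order. For large n, n^a · (log n)^b dominates n^a' · (log n)^b' iff a > a', or (a = a' and b > b'). Ranking the 4 terms shows the dominant one is 5 · n^4 · log n. Hence f(n) ∈ Θ(n^4 · log n).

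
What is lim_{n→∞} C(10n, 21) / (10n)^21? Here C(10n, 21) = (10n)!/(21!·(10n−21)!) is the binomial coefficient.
lim = 1/21! = 1/51090942171709440000

With N = 10n → ∞: C(N, 21) / N^21 = [N(N−1)…(N−20)] / (21! · N^21) = (1/21!) · 1 · (1 − 1/(10n)) · … · (1 − 20/(10n)). Each factor → 1 as N → ∞, so the limit is 1/21! = 1/51090942171709440000.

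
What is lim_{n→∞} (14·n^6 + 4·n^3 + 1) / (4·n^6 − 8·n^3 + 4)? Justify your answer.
lim = 14/4 = 7/2

For large n the leading n^6 terms dominate both numerator and denominator. Dividing top and bottom by n^6, every other term tends to 0, leaving 14/4 = 7/2.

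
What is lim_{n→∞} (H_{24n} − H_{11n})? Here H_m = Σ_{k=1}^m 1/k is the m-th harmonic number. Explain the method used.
lim = ln(24/11)

Euler-Maclaurin gives H_m = ln m + γ + 1/(2m) + O(1/m^2). The γ and O(1/m) terms cancel in the difference:
  H_{24n} − H_{11n} = ln(24n) − ln(11n) + O(1/n) = ln(24/11) + O(1/n).
Hence the limit is ln(24/11).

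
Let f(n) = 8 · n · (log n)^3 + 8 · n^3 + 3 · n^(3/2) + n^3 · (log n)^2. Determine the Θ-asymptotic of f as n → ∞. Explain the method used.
f(n) ∈ Θ(n^3 · (log n)^2)

Compare the terms by growth order. For large n, n^a · (log n)^b dominates n^a' · (log n)^b' iff a > a', or (a = a' and b > b'). Ranking the 4 terms shows the dominant one is n^3 · (log n)^2. Hence f(n) ∈ Θ(n^3 · (log n)^2).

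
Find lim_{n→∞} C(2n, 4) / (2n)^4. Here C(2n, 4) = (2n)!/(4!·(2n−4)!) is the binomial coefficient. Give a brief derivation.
lim = 1/4! = 1/24

With N = 2n → ∞: C(N, 4) / N^4 = [N(N−1)…(N−3)] / (4! · N^4) = (1/4!) · 1 · (1 − 1/(2n)) · (1 − 2/(2n)) · (1 − 3/(2n)). Each factor → 1 as N → ∞, so the limit is 1/4! = 1/24.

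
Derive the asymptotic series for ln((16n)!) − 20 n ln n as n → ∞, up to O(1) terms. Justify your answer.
ln((16n)!) − 20 n ln n = −4 n ln n + 16(ln 16 − 1) n + (1/2) ln(2π·16n) + O(1/n)

Stirling: ln((16n)!) = 16n ln(16n) − 16n + (1/2) ln(2π·16n) + O(1/n).
Expand 16n ln(16n) = 16n (ln n + ln 16) = 16n ln n + 16n ln 16.
Subtract 20n ln n: leading term is (16 − 20) n ln n = −4 n ln n. The next term is 16n ln 16 − 16n = 16(ln 16 − 1) n. Then the (1/2) ln(2π·16n) correction.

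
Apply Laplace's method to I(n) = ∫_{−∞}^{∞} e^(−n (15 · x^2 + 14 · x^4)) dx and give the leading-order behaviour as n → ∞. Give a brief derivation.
I(n) ~ sqrt(π/(15n))

φ(x) = 15 · x^2 + 14 · x^4 has its unique global minimum at x* = 0 (since φ'(x) = 30x + 56x^3 = 0 only at x = 0 for real x with both coefficients positive, and φ → ∞ as |x| → ∞). At x* = 0, φ(0) = 0 and φ''(0) = 30. Laplace's method then gives
  I(n) ~ sqrt(2π / (n · φ''(0))) · e^(−n φ(0)) = sqrt(2π / (30n)) = sqrt(π/(15n)).
The 14 · x^4 term contributes only at subleading order (an O(1/n) relative correction).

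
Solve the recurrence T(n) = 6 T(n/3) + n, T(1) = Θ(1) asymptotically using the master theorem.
T(n) = Θ(n^(log_3 6))

Master theorem: compare f(n) = n to n^(log_3 6) where log_3 6 ≈ 1.631. Since 1 < log_3 6, we have f(n) = O(n^(log_3 6 − ε)) for some ε > 0 — Case 1. Hence T(n) = Θ(n^(log_3 6)).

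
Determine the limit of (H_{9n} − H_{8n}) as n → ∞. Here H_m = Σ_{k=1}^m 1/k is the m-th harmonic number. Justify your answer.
lim = ln(9/8)

Euler-Maclaurin gives H_m = ln m + γ + 1/(2m) + O(1/m^2). The γ and O(1/m) terms cancel in the difference:
  H_{9n} − H_{8n} = ln(9n) − ln(8n) + O(1/n) = ln(9/8) + O(1/n).
Hence the limit is ln(9/8).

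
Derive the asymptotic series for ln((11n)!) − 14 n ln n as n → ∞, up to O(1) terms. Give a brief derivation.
ln((11n)!) − 14 n ln n = −3 n ln n + 11(ln 11 − 1) n + (1/2) ln(2π·11n) + O(1/n)

Stirling: ln((11n)!) = 11n ln(11n) − 11n + (1/2) ln(2π·11n) + O(1/n).
Expand 11n ln(11n) = 11n (ln n + ln 11) = 11n ln n + 11n ln 11.
Subtract 14n ln n: leading term is (11 − 14) n ln n = −3 n ln n. The next term is 11n ln 11 − 11n = 11(ln 11 − 1) n. Then the (1/2) ln(2π·11n) correction.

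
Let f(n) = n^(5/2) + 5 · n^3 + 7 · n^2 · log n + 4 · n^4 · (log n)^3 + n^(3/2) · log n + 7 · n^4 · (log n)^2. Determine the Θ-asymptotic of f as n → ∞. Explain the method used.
f(n) ∈ Θ(n^4 · (log n)^3)

Compare the terms by growth order. For large n, n^a · (log n)^b dominates n^a' · (log n)^b' iff a > a', or (a = a' and b > b'). Ranking the 6 terms shows the dominant one is 4 · n^4 · (log n)^3. Hence f(n) ∈ Θ(n^4 · (log n)^3).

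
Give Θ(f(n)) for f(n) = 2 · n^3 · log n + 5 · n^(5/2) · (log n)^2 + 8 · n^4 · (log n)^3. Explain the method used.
f(n) ∈ Θ(n^4 · (log n)^3)

Compare the terms by growth order. For large n, n^a · (log n)^b dominates n^a' · (log n)^b' iff a > a', or (a = a' and b > b'). Ranking the 3 terms shows the dominant one is 8 · n^4 · (log n)^3. Hence f(n) ∈ Θ(n^4 · (log n)^3).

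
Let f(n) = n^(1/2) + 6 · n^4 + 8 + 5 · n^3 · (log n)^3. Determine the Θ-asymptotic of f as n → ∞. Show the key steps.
f(n) ∈ Θ(n^4)

Compare the terms by growth order. For large n, n^a · (log n)^b dominates n^a' · (log n)^b' iff a > a', or (a = a' and b > b'). Ranking the 4 terms shows the dominant one is 6 · n^4. Hence f(n) ∈ Θ(n^4).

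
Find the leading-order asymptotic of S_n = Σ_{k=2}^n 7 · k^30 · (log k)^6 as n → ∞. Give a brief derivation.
S_n ~ 7 · n^31 · (log n)^6 / 31

By integral comparison, S_n = ∫_1^n 7 · x^30 · (log x)^6 dx + O(n^30 · (log n)^6). For the integral, the leading term of ∫_1^n x^30 (log x)^6 dx is n^31/31 · (log n)^6 (by repeated integration by parts; each step lowers the log-exponent and produces a relatively O(1/log n) correction). Hence S_n ~ 7 · n^31 · (log n)^6 / 31.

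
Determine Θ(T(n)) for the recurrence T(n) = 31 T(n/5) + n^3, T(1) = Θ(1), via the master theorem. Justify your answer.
T(n) = Θ(n^3)

log_5 31 ≈ 2.134. f(n) = n^3 dominates n^(log_5 31) since 3 > 2.134, and the regularity condition a·f(n/b) = 31·(n/5)^3 = (31/125)·n^3 ≤ c·f(n) holds with c = 31/125 ≈ 0.248 < 1. So this is Case 3: T(n) = Θ(f(n)) = Θ(n^3).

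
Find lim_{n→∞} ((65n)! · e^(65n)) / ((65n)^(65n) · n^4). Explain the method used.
lim = 0

Stirling: (65n)! ~ sqrt(2π·65n) · (65n/e)^(65n). Hence
  (65n)! · e^(65n) / (65n)^(65n) ~ sqrt(2π·65n).
Dividing by n^4: sqrt(2π·65n) / n^4 = sqrt(2π·65) · n^((1−8)/2), so the expression behaves like sqrt(2π·65) · n^((1−8)/2) → 0.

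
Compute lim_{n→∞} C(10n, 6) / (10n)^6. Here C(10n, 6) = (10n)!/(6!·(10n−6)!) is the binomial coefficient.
lim = 1/6! = 1/720

With N = 10n → ∞: C(N, 6) / N^6 = [N(N−1)…(N−5)] / (6! · N^6) = (1/6!) · 1 · (1 − 1/(10n)) · … · (1 − 5/(10n)). Each factor → 1 as N → ∞, so the limit is 1/6! = 1/720.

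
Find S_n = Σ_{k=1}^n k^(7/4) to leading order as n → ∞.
S_n ~ (4/11) · n^(11/4)

Integral comparison: Σ_{k=1}^n k^(7/4) = ∫_0^n x^(7/4) dx + O(n^(7/4)). The integral is n^(1 + 7/4) / (1 + 7/4) = n^((7+4)/4) / ((7+4)/4) = (4/11) · n^(11/4).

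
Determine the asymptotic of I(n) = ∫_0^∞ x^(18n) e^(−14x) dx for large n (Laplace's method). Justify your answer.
I(n) ~ (sqrt(2π·18n) / 14) · (18n/(14e))^(18n)

Write the integrand as exp(18n ln x − 14x) and set f(x) = 18n ln x − 14x. Then f'(x) = 18n/x − 14 = 0 at x* = 18n/14, and f''(x*) = −18n/x*^2 = −14^2/(18n). Laplace's method (interior maximum) gives
  I(n) ~ e^(f(x*)) · sqrt(2π / |f''(x*)|)
        = exp(18n ln(18n/14) − 18n) · sqrt(2π · 18n / 14^2)
        = (18n/14)^(18n) e^(−18n) · sqrt(2π·18n) / 14
        = (sqrt(2π·18n) / 14) · (18n/(14e))^(18n).
This matches Γ(18n+1)/14^(18n+1) with Stirling applied to Γ.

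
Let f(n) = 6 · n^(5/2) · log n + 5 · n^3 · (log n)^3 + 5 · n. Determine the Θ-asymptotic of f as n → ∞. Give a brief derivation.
f(n) ∈ Θ(n^3 · (log n)^3)

Compare the terms by growth order. For large n, n^a · (log n)^b dominates n^a' · (log n)^b' iff a > a', or (a = a' and b > b'). Ranking the 3 terms shows the dominant one is 5 · n^3 · (log n)^3. Hence f(n) ∈ Θ(n^3 · (log n)^3).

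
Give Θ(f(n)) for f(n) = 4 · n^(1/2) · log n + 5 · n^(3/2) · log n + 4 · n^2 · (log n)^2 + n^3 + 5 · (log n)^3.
f(n) ∈ Θ(n^3)

Compare the terms by growth order. For large n, n^a · (log n)^b dominates n^a' · (log n)^b' iff a > a', or (a = a' and b > b'). Ranking the 5 terms shows the dominant one is n^3. Hence f(n) ∈ Θ(n^3).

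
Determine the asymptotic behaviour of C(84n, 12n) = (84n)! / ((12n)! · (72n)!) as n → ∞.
C(84n, 12n) ~ (823543/46656)^(12n) · sqrt(7/(12π·12n))

Write N = 12n. Apply Stirling to each factorial:
  (7N)! ~ sqrt(2π·7N) · (7N/e)^(7N),
  N! ~ sqrt(2π N) · (N/e)^N,
  (6N)! ~ sqrt(2π·6N) · (6N/e)^(6N).
The exponential factors combine to (7N)^(7N) / (N^N · (6N)^(6N)) = 7^(7N)/6^(6N) = (7^7/6^6)^N = (823543/46656)^N.
The square-root prefactors combine to sqrt(2π·7N) / (sqrt(2π N)·sqrt(2π·6N)) = sqrt(7 / (2π·6·N)) = sqrt(7/(12π·12n)).
Substituting N = 12n: C(84n, 12n) ~ (823543/46656)^(12n) · sqrt(7/(12π·12n)).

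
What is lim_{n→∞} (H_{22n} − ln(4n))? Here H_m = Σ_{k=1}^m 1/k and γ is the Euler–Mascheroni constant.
lim = ln(11/2) + γ

By Euler-Maclaurin, H_m = ln m + γ + O(1/m). So
  H_{22n} − ln(4n) = ln(22n) + γ − ln(4n) + O(1/n)
                       = ln(22/4) + γ + O(1/n).
Hence the limit is ln(22/4) + γ (= ln(11/2)).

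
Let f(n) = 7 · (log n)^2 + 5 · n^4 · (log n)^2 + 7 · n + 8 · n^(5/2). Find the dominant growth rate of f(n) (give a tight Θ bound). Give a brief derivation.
f(n) ∈ Θ(n^4 · (log n)^2)

Compare the terms by growth order. For large n, n^a · (log n)^b dominates n^a' · (log n)^b' iff a > a', or (a = a' and b > b'). Ranking the 4 terms shows the dominant one is 5 · n^4 · (log n)^2. Hence f(n) ∈ Θ(n^4 · (log n)^2).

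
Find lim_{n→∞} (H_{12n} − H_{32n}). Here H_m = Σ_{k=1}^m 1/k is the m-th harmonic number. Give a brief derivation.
lim = ln(12/32) = ln(3/8)

Euler-Maclaurin gives H_m = ln m + γ + 1/(2m) + O(1/m^2). The γ and O(1/m) terms cancel in the difference:
  H_{12n} − H_{32n} = ln(12n) − ln(32n) + O(1/n) = ln(12/32) + O(1/n).
Hence the limit is ln(12/32) = ln(3/8).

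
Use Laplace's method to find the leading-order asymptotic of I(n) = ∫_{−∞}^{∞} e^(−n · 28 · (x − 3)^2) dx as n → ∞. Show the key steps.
I(n) = sqrt(π/(28n))

Here φ(x) = 28 · (x − 3)^2 has its unique minimum at x* = 3 with φ(x*) = 0 and φ''(x*) = 56. Laplace's method gives
  I(n) ~ e^(−n φ(x*)) · sqrt(2π / (n · φ''(x*))) = sqrt(2π / (56n)) = sqrt(π/(28n)).
This is exact: substituting u = (x − 3)·sqrt(28n) gives I(n) = (1/sqrt(28n)) ∫_{−∞}^{∞} e^(−u^2) du = sqrt(π/(28n)).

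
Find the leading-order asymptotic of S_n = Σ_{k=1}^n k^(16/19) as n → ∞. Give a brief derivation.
S_n ~ (19/35) · n^(35/19)

Integral comparison: Σ_{k=1}^n k^(16/19) = ∫_0^n x^(16/19) dx + O(n^(16/19)). The integral is n^(1 + 16/19) / (1 + 16/19) = n^((16+19)/19) / ((16+19)/19) = (19/35) · n^(35/19).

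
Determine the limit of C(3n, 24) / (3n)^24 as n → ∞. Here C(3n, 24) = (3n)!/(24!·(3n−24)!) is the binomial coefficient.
lim = 1/24! = 1/620448401733239439360000

With N = 3n → ∞: C(N, 24) / N^24 = [N(N−1)…(N−23)] / (24! · N^24) = (1/24!) · 1 · (1 − 1/(3n)) · … · (1 − 23/(3n)). Each factor → 1 as N → ∞, so the limit is 1/24! = 1/620448401733239439360000.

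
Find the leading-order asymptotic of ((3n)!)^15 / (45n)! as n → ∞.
((3n)!)^15/(45n)! ~ ((2π·3n)^(14/2) / sqrt(15)) · 15^(−15·3n)  →  0

Write N = 3n. Stirling: N! ~ sqrt(2π N)(N/e)^N and (15N)! ~ sqrt(2π·15N)·(15N/e)^(15N).
  (N!)^15/(15N)! ~ (2π N)^(15/2) (N/e)^(15N) / [sqrt(2π·15N) (15N/e)^(15N)]
     = (2π N)^(15/2) / sqrt(2π·15N) · (N/(15N))^(15N)
     = (2π N)^((15−1)/2) / sqrt(15) · 15^(−15N).
Since 15^15 > 1, the factor 15^(−15N) decays exponentially, so the ratio → 0. Substituting N = 3n gives the stated form.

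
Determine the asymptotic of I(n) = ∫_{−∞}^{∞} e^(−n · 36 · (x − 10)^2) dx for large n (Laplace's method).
I(n) = sqrt(π/(36n))

Here φ(x) = 36 · (x − 10)^2 has its unique minimum at x* = 10 with φ(x*) = 0 and φ''(x*) = 72. Laplace's method gives
  I(n) ~ e^(−n φ(x*)) · sqrt(2π / (n · φ''(x*))) = sqrt(2π / (72n)) = sqrt(π/(36n)).
This is exact: substituting u = (x − 10)·sqrt(36n) gives I(n) = (1/sqrt(36n)) ∫_{−∞}^{∞} e^(−u^2) du = sqrt(π/(36n)).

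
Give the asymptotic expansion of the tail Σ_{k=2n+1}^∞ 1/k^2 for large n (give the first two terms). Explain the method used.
Σ_{k>2n} 1/k^2 = 1/(1 · (2n)) − 1/(2 · (2n)^2) + O(1/(2n)^3)

Compare to the integral: ∫_{2n}^∞ x^(−2) dx = [−x^(−1)/1]_{2n}^∞ = 1/((2−1)·(2n)). The Euler-Maclaurin correction adds −f(2n)/2 = −1/(2·(2n)^2). Euler-Maclaurin then gives
  Σ_{k>2n} 1/k^2 = ∫_{2n}^∞ dx/x^2 − 1/(2·(2n)^2) + O(1/(2n)^3).
(Equivalently this is ζ(2) − Σ_{k≤2n} 1/k^2.)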